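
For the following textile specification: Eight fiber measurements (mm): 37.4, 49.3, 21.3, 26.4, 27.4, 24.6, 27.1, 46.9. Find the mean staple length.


Formula: Mean = sum of lengths / count
Sum = 37.4 + 49.3 + 21.3 + 26.4 + 27.4 + 24.6 + 27.1 + 46.9
Sum = 260.4 mm
Mean = 260.4 / 8 = 32.55 mm

32.55 mm


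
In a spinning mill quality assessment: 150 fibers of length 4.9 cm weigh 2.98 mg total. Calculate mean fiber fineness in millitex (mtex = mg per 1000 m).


Formula: fineness (mtex) = mass (mg) / total length (km) = (mass_mg / total_length_m) * 1000
Step 1: Convert fiber length: 4.9 cm = 0.049 m
Step 2: Total fiber length = 150 * 0.049 = 7.35 m
Step 3: Linear density = 2.98 mg / 7.35 m = 0.4054 mg/m
Step 4: fineness = 0.4054 * 1000 = 405.4 mtex

405.4 mtex


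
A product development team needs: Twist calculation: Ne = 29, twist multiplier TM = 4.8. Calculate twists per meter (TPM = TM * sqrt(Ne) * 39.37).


Formula: TPM = TM * sqrt(Ne) * 39.37
Step 1: sqrt(Ne) = sqrt(29) = 5.3852
Step 2: TM * sqrt(Ne) = 4.8 * 5.3852 = 25.849
Step 3: TPM = 25.849 * 39.37 = 1018 twists/m

1018 twists/m


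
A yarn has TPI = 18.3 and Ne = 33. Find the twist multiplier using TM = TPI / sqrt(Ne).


Formula: TM = TPI / sqrt(Ne)
Step 1: sqrt(Ne) = sqrt(33) = 5.7446
Step 2: TM = 18.3 / 5.7446 = 3.19

3.19 TM


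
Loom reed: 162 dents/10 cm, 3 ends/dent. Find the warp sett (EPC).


Formula: EPC = (dents per 10 cm * ends per dent) / 10
Step 1: Total ends per 10 cm = 162 * 3 = 486
Step 2: EPC = 486 / 10 = 48.6 ends/cm

48.6 ends/cm


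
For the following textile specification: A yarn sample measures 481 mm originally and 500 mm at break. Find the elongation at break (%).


Formula: Elongation (%) = ((L_break - L0) / L0) * 100
Step 1: Extension = 500 - 481 = 19 mm
Step 2: Elongation = (19 / 481) * 100
Step 3: Elongation = 0.039501 * 100 = 3.9501% ≈ 4.0%

4.0%


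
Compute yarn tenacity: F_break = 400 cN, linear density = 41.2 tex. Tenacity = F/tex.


Formula: Tenacity = Breaking force / Linear density
Tenacity = 400 cN / 41.2 tex
Tenacity = 9.71 cN/tex

9.71 cN/tex


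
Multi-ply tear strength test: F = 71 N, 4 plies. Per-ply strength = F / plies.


Formula: Per-ply strength = Total force / Number of plies
Per-ply = 71 N / 4
Per-ply = 17.75 N

17.75 N


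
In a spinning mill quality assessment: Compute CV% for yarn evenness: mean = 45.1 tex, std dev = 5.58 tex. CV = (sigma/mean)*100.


Formula: CV% = (standard deviation / mean) * 100
Step 1: Ratio = 5.58 / 45.1 = 0.123725
Step 2: CV% = 0.123725 * 100 = 12.3725% ≈ 12.4%

12.4%


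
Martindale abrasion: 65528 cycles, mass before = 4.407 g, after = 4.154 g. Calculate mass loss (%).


Formula: Mass loss% = ((m_before - m_after) / m_before) * 100
Step 1: Mass loss = 4.407 - 4.154 = 0.253 g
Step 2: Ratio = 0.253 / 4.407 = 0.0574087
Step 3: Mass loss% = 0.0574087 * 100 = 5.74087% ≈ 5.74%

5.74%


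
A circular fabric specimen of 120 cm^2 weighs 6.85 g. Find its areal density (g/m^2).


Formula: GSM = mass_g / area_m2
Step 1: Convert area: 120 cm^2 = 120 / 10000 = 0.012 m^2
Step 2: GSM = 6.85 g / 0.012 m^2 = 570.8 g/m^2

570.8 g/m^2


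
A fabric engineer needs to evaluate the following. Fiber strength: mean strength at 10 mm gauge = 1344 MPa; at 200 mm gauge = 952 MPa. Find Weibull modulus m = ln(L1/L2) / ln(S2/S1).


Formula: m = ln(L1/L2) / ln(S2/S1)
Step 1: ln(L1/L2) = ln(10/200) = -2.99573
Step 2: S2/S1 = 952/1344 = 0.70833
Step 3: ln(S2/S1) = ln(0.70833) = -0.34485
Step 4: m = -2.99573 / -0.34485 = 8.69

8.69 (Weibull m)


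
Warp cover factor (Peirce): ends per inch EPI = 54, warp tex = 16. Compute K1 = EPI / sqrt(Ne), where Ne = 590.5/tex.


Formula: K1 = EPI / sqrt(Ne), with Ne = 590.5 / tex_warp
Step 1: Ne = 590.5 / 16 = 36.906
Step 2: sqrt(Ne) = sqrt(36.906) = 6.075
Step 3: K1 = 54 / 6.075 = 8.9

8.9


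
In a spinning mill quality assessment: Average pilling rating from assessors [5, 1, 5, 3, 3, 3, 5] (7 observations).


Formula: Mean = sum / count
Sum = 5 + 1 + 5 + 3 + 3 + 3 + 5 = 25
Mean = 25 / 7 = 3.6

3.6


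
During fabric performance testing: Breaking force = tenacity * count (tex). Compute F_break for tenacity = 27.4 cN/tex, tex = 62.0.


Formula: Breaking force = Tenacity * Linear density
F = 27.4 cN/tex * 62.0 tex
F = 1698.80 cN

1698.80 cN


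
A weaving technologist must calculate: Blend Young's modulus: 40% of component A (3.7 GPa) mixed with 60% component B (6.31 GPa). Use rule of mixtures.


Formula: Blend property = (fraction_A * property_A) + (fraction_B * property_B)
Step 1: Contribution A = 40/100 * 3.7 GPa = 1.48 GPa
Step 2: Contribution B = 60/100 * 6.31 GPa = 3.786 GPa
Step 3: Blend Young's modulus = 1.48 + 3.786 = 5.266 GPa

5.266 GPa


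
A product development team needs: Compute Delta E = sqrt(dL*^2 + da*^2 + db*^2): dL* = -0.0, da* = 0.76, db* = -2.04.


Formula: Delta E = sqrt(dL*^2 + da*^2 + db*^2)
Step 1: dL*^2 = (-0.0)^2 = 0.0
Step 2: da*^2 = 0.76^2 = 0.5776
Step 3: db*^2 = (-2.04)^2 = 4.1616
Step 4: Sum = 0.0 + 0.5776 + 4.1616 = 4.7392
Step 5: Delta E = sqrt(4.7392) = 2.18

2.18 Delta E


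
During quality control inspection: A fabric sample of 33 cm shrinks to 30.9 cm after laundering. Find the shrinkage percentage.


Formula: Shrinkage% = ((L_before - L_after) / L_before) * 100
Step 1: Shrinkage = 33 - 30.9 = 2.1 cm
Step 2: Shrinkage% = (2.1 / 33) * 100
Step 3: Shrinkage% = 0.063636 * 100 = 6.3636% ≈ 6.4%

6.4%


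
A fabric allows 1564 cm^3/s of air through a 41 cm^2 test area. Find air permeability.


Formula: Air Permeability = Airflow / Test Area
AP = 1564 cm^3/s / 41 cm^2
AP = 38.1 cm^3/s/cm^2

38.1 cm^3/s/cm^2


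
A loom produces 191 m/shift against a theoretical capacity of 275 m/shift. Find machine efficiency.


Formula: Efficiency% = (Actual output / Theoretical output) * 100
Efficiency% = (191 / 275) * 100
Efficiency% = 0.694545 * 100 = 69.4545% ≈ 69.5%

69.5%


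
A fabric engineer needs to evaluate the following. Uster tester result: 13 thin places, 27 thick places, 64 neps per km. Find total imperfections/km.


Formula: Total = thin places + thick places + neps
Total = 13 + 27 + 64
Total = 104 imperfections/km

104 imperfections/km


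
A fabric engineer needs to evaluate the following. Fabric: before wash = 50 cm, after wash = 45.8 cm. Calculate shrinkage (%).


Formula: Shrinkage% = ((L_before - L_after) / L_before) * 100
Step 1: Shrinkage = 50 - 45.8 = 4.2 cm
Step 2: Shrinkage% = (4.2 / 50) * 100
Step 3: Shrinkage% = 0.084 * 100 = 8.4%

8.4%


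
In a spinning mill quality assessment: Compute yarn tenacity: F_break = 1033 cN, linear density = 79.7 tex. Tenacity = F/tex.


Formula: Tenacity = Breaking force / Linear density
Tenacity = 1033 cN / 79.7 tex
Tenacity = 12.96 cN/tex

12.96 cN/tex


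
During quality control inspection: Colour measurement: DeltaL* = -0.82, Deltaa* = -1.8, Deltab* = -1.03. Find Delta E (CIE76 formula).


Formula: Delta E = sqrt(dL*^2 + da*^2 + db*^2)
Step 1: dL*^2 = (-0.82)^2 = 0.6724
Step 2: da*^2 = (-1.8)^2 = 3.24
Step 3: db*^2 = (-1.03)^2 = 1.0609
Step 4: Sum = 0.6724 + 3.24 + 1.0609 = 4.9733
Step 5: Delta E = sqrt(4.9733) = 2.23

2.23 Delta E


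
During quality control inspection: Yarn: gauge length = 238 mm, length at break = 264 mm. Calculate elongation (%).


Formula: Elongation (%) = ((L_break - L0) / L0) * 100
Step 1: Extension = 264 - 238 = 26 mm
Step 2: Elongation = (26 / 238) * 100
Step 3: Elongation = 0.109244 * 100 = 10.9244% ≈ 10.9%

10.9%


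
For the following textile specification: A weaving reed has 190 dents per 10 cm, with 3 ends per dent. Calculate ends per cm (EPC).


Formula: EPC = (dents per 10 cm * ends per dent) / 10
Step 1: Total ends per 10 cm = 190 * 3 = 570
Step 2: EPC = 570 / 10 = 57.0 ends/cm

57.0 ends/cm


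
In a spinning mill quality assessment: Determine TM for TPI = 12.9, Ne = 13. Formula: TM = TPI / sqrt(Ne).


Formula: TM = TPI / sqrt(Ne)
Step 1: sqrt(Ne) = sqrt(13) = 3.6056
Step 2: TM = 12.9 / 3.6056 = 3.58

3.58 TM


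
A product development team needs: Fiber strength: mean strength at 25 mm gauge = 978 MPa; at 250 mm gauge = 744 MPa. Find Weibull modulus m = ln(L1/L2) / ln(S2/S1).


Formula: m = ln(L1/L2) / ln(S2/S1)
Step 1: ln(L1/L2) = ln(25/250) = -2.30259
Step 2: S2/S1 = 744/978 = 0.76074
Step 3: ln(S2/S1) = ln(0.76074) = -0.27346
Step 4: m = -2.30259 / -0.27346 = 8.42

8.42 (Weibull m)


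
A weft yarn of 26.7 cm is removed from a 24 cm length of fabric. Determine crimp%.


Formula: Crimp% = ((L_yarn - L_fabric) / L_fabric) * 100
Step 1: Extension = 26.7 - 24 = 2.7 cm
Step 2: Crimp% = (2.7 / 24) * 100
Step 3: Crimp% = 0.1125 * 100 = 11.25% ≈ 11.3%

11.3%


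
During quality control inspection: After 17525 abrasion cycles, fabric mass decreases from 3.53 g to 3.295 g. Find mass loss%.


Formula: Mass loss% = ((m_before - m_after) / m_before) * 100
Step 1: Mass loss = 3.53 - 3.295 = 0.235 g
Step 2: Ratio = 0.235 / 3.53 = 0.0665722
Step 3: Mass loss% = 0.0665722 * 100 = 6.65722% ≈ 6.66%

6.66%


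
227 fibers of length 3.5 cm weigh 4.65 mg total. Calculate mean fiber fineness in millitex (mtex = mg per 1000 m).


Formula: fineness (mtex) = mass (mg) / total length (km) = (mass_mg / total_length_m) * 1000
Step 1: Convert fiber length: 3.5 cm = 0.035 m
Step 2: Total fiber length = 227 * 0.035 = 7.945 m
Step 3: Linear density = 4.65 mg / 7.945 m = 0.5853 mg/m
Step 4: fineness = 0.5853 * 1000 = 585.3 mtex

585.3 mtex


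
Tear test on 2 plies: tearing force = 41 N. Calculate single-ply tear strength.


Formula: Per-ply strength = Total force / Number of plies
Per-ply = 41 N / 2
Per-ply = 20.5 N

20.5 N


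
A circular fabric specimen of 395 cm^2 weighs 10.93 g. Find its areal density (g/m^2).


Formula: GSM = mass_g / area_m2
Step 1: Convert area: 395 cm^2 = 395 / 10000 = 0.0395 m^2
Step 2: GSM = 10.93 g / 0.0395 m^2 = 276.7 g/m^2

276.7 g/m^2


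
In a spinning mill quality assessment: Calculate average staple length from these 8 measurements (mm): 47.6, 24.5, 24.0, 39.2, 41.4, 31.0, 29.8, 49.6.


Formula: Mean = sum of lengths / count
Sum = 47.6 + 24.5 + 24.0 + 39.2 + 41.4 + 31.0 + 29.8 + 49.6
Sum = 287.1 mm
Mean = 287.1 / 8 = 35.89 mm

35.89 mm


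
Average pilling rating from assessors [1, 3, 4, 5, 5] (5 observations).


Formula: Mean = sum / count
Sum = 1 + 3 + 4 + 5 + 5 = 18
Mean = 18 / 5 = 3.6

3.6


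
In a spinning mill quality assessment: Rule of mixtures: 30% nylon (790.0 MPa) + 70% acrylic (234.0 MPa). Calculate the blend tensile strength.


Formula: Blend property = (fraction_A * property_A) + (fraction_B * property_B)
Step 1: Contribution A = 30/100 * 790.0 MPa = 237.0 MPa
Step 2: Contribution B = 70/100 * 234.0 MPa = 163.8 MPa
Step 3: Blend tensile strength = 237.0 + 163.8 = 400.8 MPa

400.8 MPa


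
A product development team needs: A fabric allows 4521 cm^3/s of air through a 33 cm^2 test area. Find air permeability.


Formula: Air Permeability = Airflow / Test Area
AP = 4521 cm^3/s / 33 cm^2
AP = 137.0 cm^3/s/cm^2

137.0 cm^3/s/cm^2


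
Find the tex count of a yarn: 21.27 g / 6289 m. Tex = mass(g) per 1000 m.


Formula: Tex = (mass_g / length_m) * 1000
Substituting: Tex = (21.27 / 6289) * 1000
Intermediate: 21.27 / 6289 = 0.0033821 g/m
Tex = 0.0033821 * 1000 = 3.38 tex

3.38 tex


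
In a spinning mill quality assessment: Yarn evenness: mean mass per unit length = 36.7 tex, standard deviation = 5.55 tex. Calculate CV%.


Formula: CV% = (standard deviation / mean) * 100
Step 1: Ratio = 5.55 / 36.7 = 0.151226
Step 2: CV% = 0.151226 * 100 = 15.1226% ≈ 15.1%

15.1%


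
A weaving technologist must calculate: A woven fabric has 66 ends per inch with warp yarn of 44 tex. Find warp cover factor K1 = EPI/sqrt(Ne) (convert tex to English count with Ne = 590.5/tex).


Formula: K1 = EPI / sqrt(Ne), with Ne = 590.5 / tex_warp
Step 1: Ne = 590.5 / 44 = 13.42
Step 2: sqrt(Ne) = sqrt(13.42) = 3.6633
Step 3: K1 = 66 / 3.6633 = 18.0

18.0


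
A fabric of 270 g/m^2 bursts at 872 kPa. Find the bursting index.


Formula: Bursting Index = Bursting Strength / Fabric GSM
BI = 872 kPa / 270 g/m^2
BI = 3.230 kPa/(g/m^2)

3.230 kPa/(g/m^2)


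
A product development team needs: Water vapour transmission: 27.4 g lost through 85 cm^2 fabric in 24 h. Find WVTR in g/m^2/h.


Formula: WVTR = mass_loss / (area * time)
Step 1: Convert area: 85 cm^2 = 0.0085 m^2
Step 2: WVTR = 27.4 g / (0.0085 m^2 * 24 h)
Step 3: WVTR = 27.4 / 0.204 = 134.3 g/m^2/h

134.3 g/m^2/h


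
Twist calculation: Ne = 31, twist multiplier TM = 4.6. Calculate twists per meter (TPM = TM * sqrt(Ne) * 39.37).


Formula: TPM = TM * sqrt(Ne) * 39.37
Step 1: sqrt(Ne) = sqrt(31) = 5.5678
Step 2: TM * sqrt(Ne) = 4.6 * 5.5678 = 25.6119
Step 3: TPM = 25.6119 * 39.37 = 1008 twists/m

1008 twists/m


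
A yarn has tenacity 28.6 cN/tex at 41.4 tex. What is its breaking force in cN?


Formula: Breaking force = Tenacity * Linear density
F = 28.6 cN/tex * 41.4 tex
F = 1184.04 cN

1184.04 cN


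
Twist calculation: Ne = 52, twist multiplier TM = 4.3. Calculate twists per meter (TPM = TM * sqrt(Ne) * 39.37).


Formula: TPM = TM * sqrt(Ne) * 39.37
Step 1: sqrt(Ne) = sqrt(52) = 7.2111
Step 2: TM * sqrt(Ne) = 4.3 * 7.2111 = 31.0077
Step 3: TPM = 31.0077 * 39.37 = 1221 twists/m

1221 twists/m


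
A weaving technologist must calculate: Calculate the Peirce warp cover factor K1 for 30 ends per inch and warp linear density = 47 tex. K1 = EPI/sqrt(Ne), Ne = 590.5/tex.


Formula: K1 = EPI / sqrt(Ne), with Ne = 590.5 / tex_warp
Step 1: Ne = 590.5 / 47 = 12.564
Step 2: sqrt(Ne) = sqrt(12.564) = 3.5446
Step 3: K1 = 30 / 3.5446 = 8.5

8.5


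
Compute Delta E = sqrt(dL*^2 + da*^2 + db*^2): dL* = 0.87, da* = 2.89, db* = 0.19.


Formula: Delta E = sqrt(dL*^2 + da*^2 + db*^2)
Step 1: dL*^2 = 0.87^2 = 0.7569
Step 2: da*^2 = 2.89^2 = 8.3521
Step 3: db*^2 = 0.19^2 = 0.0361
Step 4: Sum = 0.7569 + 8.3521 + 0.0361 = 9.1451
Step 5: Delta E = sqrt(9.1451) = 3.02

3.02 Delta E


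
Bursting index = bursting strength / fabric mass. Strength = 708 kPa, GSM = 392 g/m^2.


Formula: Bursting Index = Bursting Strength / Fabric GSM
BI = 708 kPa / 392 g/m^2
BI = 1.806 kPa/(g/m^2)

1.806 kPa/(g/m^2)


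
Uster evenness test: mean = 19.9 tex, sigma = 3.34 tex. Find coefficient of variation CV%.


Formula: CV% = (standard deviation / mean) * 100
Step 1: Ratio = 3.34 / 19.9 = 0.167839
Step 2: CV% = 0.167839 * 100 = 16.7839% ≈ 16.8%

16.8%


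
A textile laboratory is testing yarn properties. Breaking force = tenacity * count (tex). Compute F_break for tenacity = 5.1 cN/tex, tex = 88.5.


Formula: Breaking force = Tenacity * Linear density
F = 5.1 cN/tex * 88.5 tex
F = 451.35 cN

451.35 cN


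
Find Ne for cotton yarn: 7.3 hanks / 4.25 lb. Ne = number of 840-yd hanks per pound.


Formula: Ne = hanks / mass_lb
Substituting: Ne = 7.3 / 4.25
Ne = 1.7

1.7 Ne


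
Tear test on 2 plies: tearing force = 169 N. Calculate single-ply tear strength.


Formula: Per-ply strength = Total force / Number of plies
Per-ply = 169 N / 2
Per-ply = 84.5 N

84.5 N


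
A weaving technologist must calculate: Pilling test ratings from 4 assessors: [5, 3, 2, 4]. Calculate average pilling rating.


Formula: Mean = sum / count
Sum = 5 + 3 + 2 + 4 = 14
Mean = 14 / 4 = 3.5

3.5


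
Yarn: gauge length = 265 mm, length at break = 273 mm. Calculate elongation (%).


Formula: Elongation (%) = ((L_break - L0) / L0) * 100
Step 1: Extension = 273 - 265 = 8 mm
Step 2: Elongation = (8 / 265) * 100
Step 3: Elongation = 0.030189 * 100 = 3.0189% ≈ 3.0%

3.0%


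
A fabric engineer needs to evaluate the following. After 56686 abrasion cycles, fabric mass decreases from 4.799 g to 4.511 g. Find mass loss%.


Formula: Mass loss% = ((m_before - m_after) / m_before) * 100
Step 1: Mass loss = 4.799 - 4.511 = 0.288 g
Step 2: Ratio = 0.288 / 4.799 = 0.0600125
Step 3: Mass loss% = 0.0600125 * 100 = 6.00125% ≈ 6.00%

6.00%


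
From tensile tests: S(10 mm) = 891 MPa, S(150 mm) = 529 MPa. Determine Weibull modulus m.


Formula: m = ln(L1/L2) / ln(S2/S1)
Step 1: ln(L1/L2) = ln(10/150) = -2.70805
Step 2: S2/S1 = 529/891 = 0.59371
Step 3: ln(S2/S1) = ln(0.59371) = -0.52136
Step 4: m = -2.70805 / -0.52136 = 5.19

5.19 (Weibull m)


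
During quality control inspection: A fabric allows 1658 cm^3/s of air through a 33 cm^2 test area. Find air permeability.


Formula: Air Permeability = Airflow / Test Area
AP = 1658 cm^3/s / 33 cm^2
AP = 50.2 cm^3/s/cm^2

50.2 cm^3/s/cm^2


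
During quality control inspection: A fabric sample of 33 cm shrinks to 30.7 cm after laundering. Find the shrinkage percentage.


Formula: Shrinkage% = ((L_before - L_after) / L_before) * 100
Step 1: Shrinkage = 33 - 30.7 = 2.3 cm
Step 2: Shrinkage% = (2.3 / 33) * 100
Step 3: Shrinkage% = 0.069697 * 100 = 6.9697% ≈ 7.0%

7.0%


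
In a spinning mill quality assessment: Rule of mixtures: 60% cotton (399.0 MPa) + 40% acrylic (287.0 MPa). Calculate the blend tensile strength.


Formula: Blend property = (fraction_A * property_A) + (fraction_B * property_B)
Step 1: Contribution A = 60/100 * 399.0 MPa = 239.4 MPa
Step 2: Contribution B = 40/100 * 287.0 MPa = 114.8 MPa
Step 3: Blend tensile strength = 239.4 + 114.8 = 354.2 MPa

354.2 MPa


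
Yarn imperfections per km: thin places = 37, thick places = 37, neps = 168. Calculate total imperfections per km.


Formula: Total = thin places + thick places + neps
Total = 37 + 37 + 168
Total = 242 imperfections/km

242 imperfections/km


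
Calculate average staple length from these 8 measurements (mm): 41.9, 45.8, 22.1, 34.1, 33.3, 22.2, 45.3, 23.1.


Formula: Mean = sum of lengths / count
Sum = 41.9 + 45.8 + 22.1 + 34.1 + 33.3 + 22.2 + 45.3 + 23.1
Sum = 267.8 mm
Mean = 267.8 / 8 = 33.48 mm

33.48 mm


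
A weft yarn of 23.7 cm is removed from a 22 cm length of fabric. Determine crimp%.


Formula: Crimp% = ((L_yarn - L_fabric) / L_fabric) * 100
Step 1: Extension = 23.7 - 22 = 1.7 cm
Step 2: Crimp% = (1.7 / 22) * 100
Step 3: Crimp% = 0.077273 * 100 = 7.7273% ≈ 7.7%

7.7%


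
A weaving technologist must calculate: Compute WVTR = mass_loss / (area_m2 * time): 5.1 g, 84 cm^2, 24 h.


Formula: WVTR = mass_loss / (area * time)
Step 1: Convert area: 84 cm^2 = 0.0084 m^2
Step 2: WVTR = 5.1 g / (0.0084 m^2 * 24 h)
Step 3: WVTR = 5.1 / 0.2016 = 25.3 g/m^2/h

25.3 g/m^2/h


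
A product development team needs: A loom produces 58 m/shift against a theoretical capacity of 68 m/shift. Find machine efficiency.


Formula: Efficiency% = (Actual output / Theoretical output) * 100
Efficiency% = (58 / 68) * 100
Efficiency% = 0.852941 * 100 = 85.2941% ≈ 85.3%

85.3%


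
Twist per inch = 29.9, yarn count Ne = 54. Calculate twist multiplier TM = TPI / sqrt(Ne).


Formula: TM = TPI / sqrt(Ne)
Step 1: sqrt(Ne) = sqrt(54) = 7.3485
Step 2: TM = 29.9 / 7.3485 = 4.07

4.07 TM


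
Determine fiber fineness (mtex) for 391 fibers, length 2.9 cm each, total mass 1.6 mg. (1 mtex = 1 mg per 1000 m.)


Formula: fineness (mtex) = mass (mg) / total length (km) = (mass_mg / total_length_m) * 1000
Step 1: Convert fiber length: 2.9 cm = 0.029 m
Step 2: Total fiber length = 391 * 0.029 = 11.339 m
Step 3: Linear density = 1.6 mg / 11.339 m = 0.1411 mg/m
Step 4: fineness = 0.1411 * 1000 = 141.1 mtex

141.1 mtex


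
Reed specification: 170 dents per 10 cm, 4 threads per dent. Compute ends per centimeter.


Formula: EPC = (dents per 10 cm * ends per dent) / 10
Step 1: Total ends per 10 cm = 170 * 4 = 680
Step 2: EPC = 680 / 10 = 68.0 ends/cm

68.0 ends/cm


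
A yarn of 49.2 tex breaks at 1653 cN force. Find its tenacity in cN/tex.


Formula: Tenacity = Breaking force / Linear density
Tenacity = 1653 cN / 49.2 tex
Tenacity = 33.60 cN/tex

33.60 cN/tex


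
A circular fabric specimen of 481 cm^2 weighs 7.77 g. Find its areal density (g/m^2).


Formula: GSM = mass_g / area_m2
Step 1: Convert area: 481 cm^2 = 481 / 10000 = 0.0481 m^2
Step 2: GSM = 7.77 g / 0.0481 m^2 = 161.5 g/m^2

161.5 g/m^2


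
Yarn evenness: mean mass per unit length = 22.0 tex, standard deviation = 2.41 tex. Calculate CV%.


Formula: CV% = (standard deviation / mean) * 100
Step 1: Ratio = 2.41 / 22.0 = 0.109545
Step 2: CV% = 0.109545 * 100 = 10.9545% ≈ 11.0%

11.0%


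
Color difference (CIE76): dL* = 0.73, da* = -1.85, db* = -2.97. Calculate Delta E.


Formula: Delta E = sqrt(dL*^2 + da*^2 + db*^2)
Step 1: dL*^2 = 0.73^2 = 0.5329
Step 2: da*^2 = (-1.85)^2 = 3.4225
Step 3: db*^2 = (-2.97)^2 = 8.8209
Step 4: Sum = 0.5329 + 3.4225 + 8.8209 = 12.7763
Step 5: Delta E = sqrt(12.7763) = 3.57

3.57 Delta E


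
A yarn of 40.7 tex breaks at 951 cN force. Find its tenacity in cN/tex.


Formula: Tenacity = Breaking force / Linear density
Tenacity = 951 cN / 40.7 tex
Tenacity = 23.37 cN/tex

23.37 cN/tex


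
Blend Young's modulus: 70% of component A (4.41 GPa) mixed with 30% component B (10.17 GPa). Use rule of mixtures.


Formula: Blend property = (fraction_A * property_A) + (fraction_B * property_B)
Step 1: Contribution A = 70/100 * 4.41 GPa = 3.087 GPa
Step 2: Contribution B = 30/100 * 10.17 GPa = 3.051 GPa
Step 3: Blend Young's modulus = 3.087 + 3.051 = 6.138 GPa

6.138 GPa


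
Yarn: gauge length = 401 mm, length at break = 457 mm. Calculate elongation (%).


Formula: Elongation (%) = ((L_break - L0) / L0) * 100
Step 1: Extension = 457 - 401 = 56 mm
Step 2: Elongation = (56 / 401) * 100
Step 3: Elongation = 0.139651 * 100 = 13.9651% ≈ 14.0%

14.0%


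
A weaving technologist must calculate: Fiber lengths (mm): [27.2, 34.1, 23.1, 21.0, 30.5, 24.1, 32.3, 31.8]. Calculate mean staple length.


Formula: Mean = sum of lengths / count
Sum = 27.2 + 34.1 + 23.1 + 21.0 + 30.5 + 24.1 + 32.3 + 31.8
Sum = 224.1 mm
Mean = 224.1 / 8 = 28.01 mm

28.01 mm


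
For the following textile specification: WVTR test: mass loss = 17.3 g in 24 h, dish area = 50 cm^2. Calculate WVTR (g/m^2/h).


Formula: WVTR = mass_loss / (area * time)
Step 1: Convert area: 50 cm^2 = 0.005 m^2
Step 2: WVTR = 17.3 g / (0.005 m^2 * 24 h)
Step 3: WVTR = 17.3 / 0.12 = 144.2 g/m^2/h

144.2 g/m^2/h


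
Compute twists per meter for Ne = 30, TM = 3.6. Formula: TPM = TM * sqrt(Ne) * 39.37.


Formula: TPM = TM * sqrt(Ne) * 39.37
Step 1: sqrt(Ne) = sqrt(30) = 5.4772
Step 2: TM * sqrt(Ne) = 3.6 * 5.4772 = 19.7179
Step 3: TPM = 19.7179 * 39.37 = 776 twists/m

776 twists/m


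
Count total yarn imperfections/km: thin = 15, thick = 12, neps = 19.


Formula: Total = thin places + thick places + neps
Total = 15 + 12 + 19
Total = 46 imperfections/km

46 imperfections/km


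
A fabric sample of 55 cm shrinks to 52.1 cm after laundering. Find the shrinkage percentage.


Formula: Shrinkage% = ((L_before - L_after) / L_before) * 100
Step 1: Shrinkage = 55 - 52.1 = 2.9 cm
Step 2: Shrinkage% = (2.9 / 55) * 100
Step 3: Shrinkage% = 0.052727 * 100 = 5.2727% ≈ 5.3%

5.3%


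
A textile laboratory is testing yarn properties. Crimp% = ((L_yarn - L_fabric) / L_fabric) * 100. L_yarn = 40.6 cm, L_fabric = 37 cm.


Formula: Crimp% = ((L_yarn - L_fabric) / L_fabric) * 100
Step 1: Extension = 40.6 - 37 = 3.6 cm
Step 2: Crimp% = (3.6 / 37) * 100
Step 3: Crimp% = 0.097297 * 100 = 9.7297% ≈ 9.7%

9.7%


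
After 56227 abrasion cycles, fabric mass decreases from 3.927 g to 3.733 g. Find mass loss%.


Formula: Mass loss% = ((m_before - m_after) / m_before) * 100
Step 1: Mass loss = 3.927 - 3.733 = 0.194 g
Step 2: Ratio = 0.194 / 3.927 = 0.0494016
Step 3: Mass loss% = 0.0494016 * 100 = 4.94016% ≈ 4.94%

4.94%


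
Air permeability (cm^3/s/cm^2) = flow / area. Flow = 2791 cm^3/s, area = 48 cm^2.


Formula: Air Permeability = Airflow / Test Area
AP = 2791 cm^3/s / 48 cm^2
AP = 58.1 cm^3/s/cm^2

58.1 cm^3/s/cm^2


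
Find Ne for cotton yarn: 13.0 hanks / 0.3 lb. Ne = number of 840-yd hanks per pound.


Formula: Ne = hanks / mass_lb
Substituting: Ne = 13.0 / 0.3
Ne = 43.3

43.3 Ne


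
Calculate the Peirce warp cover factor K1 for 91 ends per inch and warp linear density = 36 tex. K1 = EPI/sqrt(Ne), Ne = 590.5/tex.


Formula: K1 = EPI / sqrt(Ne), with Ne = 590.5 / tex_warp
Step 1: Ne = 590.5 / 36 = 16.403
Step 2: sqrt(Ne) = sqrt(16.403) = 4.0501
Step 3: K1 = 91 / 4.0501 = 22.5

22.5


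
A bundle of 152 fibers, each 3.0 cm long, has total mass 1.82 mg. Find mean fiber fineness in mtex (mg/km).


Formula: fineness (mtex) = mass (mg) / total length (km) = (mass_mg / total_length_m) * 1000
Step 1: Convert fiber length: 3.0 cm = 0.03 m
Step 2: Total fiber length = 152 * 0.03 = 4.56 m
Step 3: Linear density = 1.82 mg / 4.56 m = 0.3991 mg/m
Step 4: fineness = 0.3991 * 1000 = 399.1 mtex

399.1 mtex


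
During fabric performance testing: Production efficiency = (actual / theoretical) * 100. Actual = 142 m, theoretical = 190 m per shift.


Formula: Efficiency% = (Actual output / Theoretical output) * 100
Efficiency% = (142 / 190) * 100
Efficiency% = 0.747368 * 100 = 74.7368% ≈ 74.7%

74.7%


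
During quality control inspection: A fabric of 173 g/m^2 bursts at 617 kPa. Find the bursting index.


Formula: Bursting Index = Bursting Strength / Fabric GSM
BI = 617 kPa / 173 g/m^2
BI = 3.566 kPa/(g/m^2)

3.566 kPa/(g/m^2)


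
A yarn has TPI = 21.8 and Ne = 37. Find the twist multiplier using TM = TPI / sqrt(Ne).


Formula: TM = TPI / sqrt(Ne)
Step 1: sqrt(Ne) = sqrt(37) = 6.0828
Step 2: TM = 21.8 / 6.0828 = 3.58

3.58 TM


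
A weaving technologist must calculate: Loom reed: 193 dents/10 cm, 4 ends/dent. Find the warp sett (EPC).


Formula: EPC = (dents per 10 cm * ends per dent) / 10
Step 1: Total ends per 10 cm = 193 * 4 = 772
Step 2: EPC = 772 / 10 = 77.2 ends/cm

77.2 ends/cm


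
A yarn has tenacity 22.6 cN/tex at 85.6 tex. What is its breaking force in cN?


Formula: Breaking force = Tenacity * Linear density
F = 22.6 cN/tex * 85.6 tex
F = 1934.56 cN

1934.56 cN


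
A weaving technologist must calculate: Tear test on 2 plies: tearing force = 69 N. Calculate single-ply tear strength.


Formula: Per-ply strength = Total force / Number of plies
Per-ply = 69 N / 2
Per-ply = 34.5 N

34.5 N


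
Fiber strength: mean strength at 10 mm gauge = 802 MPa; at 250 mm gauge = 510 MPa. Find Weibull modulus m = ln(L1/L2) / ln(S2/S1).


Formula: m = ln(L1/L2) / ln(S2/S1)
Step 1: ln(L1/L2) = ln(10/250) = -3.21888
Step 2: S2/S1 = 510/802 = 0.63591
Step 3: ln(S2/S1) = ln(0.63591) = -0.45270
Step 4: m = -3.21888 / -0.45270 = 7.11

7.11 (Weibull m)


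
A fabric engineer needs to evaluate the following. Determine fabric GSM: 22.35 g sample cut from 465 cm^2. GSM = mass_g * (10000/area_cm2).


Formula: GSM = mass_g / area_m2
Step 1: Convert area: 465 cm^2 = 465 / 10000 = 0.0465 m^2
Step 2: GSM = 22.35 g / 0.0465 m^2 = 480.6 g/m^2

480.6 g/m^2


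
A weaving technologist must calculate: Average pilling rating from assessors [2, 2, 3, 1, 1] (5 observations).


Formula: Mean = sum / count
Sum = 2 + 2 + 3 + 1 + 1 = 9
Mean = 9 / 5 = 1.8

1.8


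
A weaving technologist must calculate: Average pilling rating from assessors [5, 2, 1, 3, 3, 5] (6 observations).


Formula: Mean = sum / count
Sum = 5 + 2 + 1 + 3 + 3 + 5 = 19
Mean = 19 / 6 = 3.2

3.2


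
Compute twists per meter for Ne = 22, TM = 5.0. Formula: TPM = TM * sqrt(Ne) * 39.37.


Formula: TPM = TM * sqrt(Ne) * 39.37
Step 1: sqrt(Ne) = sqrt(22) = 4.6904
Step 2: TM * sqrt(Ne) = 5.0 * 4.6904 = 23.452
Step 3: TPM = 23.452 * 39.37 = 923 twists/m

923 twists/m


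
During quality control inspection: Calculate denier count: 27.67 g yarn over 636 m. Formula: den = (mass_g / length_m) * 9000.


Formula: den = (mass_g / length_m) * 9000
Substituting: den = (27.67 / 636) * 9000
Intermediate: 27.67 / 636 = 0.04350629 g/m
den = 0.04350629 * 9000 = 391.6 denier

391.6 denier


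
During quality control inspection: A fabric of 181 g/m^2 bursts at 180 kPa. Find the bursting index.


Formula: Bursting Index = Bursting Strength / Fabric GSM
BI = 180 kPa / 181 g/m^2
BI = 0.994 kPa/(g/m^2)

0.994 kPa/(g/m^2)


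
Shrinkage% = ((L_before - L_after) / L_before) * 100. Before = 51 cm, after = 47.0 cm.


Formula: Shrinkage% = ((L_before - L_after) / L_before) * 100
Step 1: Shrinkage = 51 - 47.0 = 4.0 cm
Step 2: Shrinkage% = (4.0 / 51) * 100
Step 3: Shrinkage% = 0.078431 * 100 = 7.8431% ≈ 7.8%

7.8%


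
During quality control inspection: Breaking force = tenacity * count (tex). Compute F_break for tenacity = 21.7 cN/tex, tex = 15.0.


Formula: Breaking force = Tenacity * Linear density
F = 21.7 cN/tex * 15.0 tex
F = 325.50 cN

325.50 cN


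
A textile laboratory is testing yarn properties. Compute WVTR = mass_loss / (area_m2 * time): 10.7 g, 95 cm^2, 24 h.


Formula: WVTR = mass_loss / (area * time)
Step 1: Convert area: 95 cm^2 = 0.0095 m^2
Step 2: WVTR = 10.7 g / (0.0095 m^2 * 24 h)
Step 3: WVTR = 10.7 / 0.228 = 46.9 g/m^2/h

46.9 g/m^2/h


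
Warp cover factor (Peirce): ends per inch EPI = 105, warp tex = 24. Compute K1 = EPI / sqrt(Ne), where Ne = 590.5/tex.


Formula: K1 = EPI / sqrt(Ne), with Ne = 590.5 / tex_warp
Step 1: Ne = 590.5 / 24 = 24.604
Step 2: sqrt(Ne) = sqrt(24.604) = 4.9602
Step 3: K1 = 105 / 4.9602 = 21.2

21.2


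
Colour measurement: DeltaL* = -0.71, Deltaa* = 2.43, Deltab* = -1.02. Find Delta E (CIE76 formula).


Formula: Delta E = sqrt(dL*^2 + da*^2 + db*^2)
Step 1: dL*^2 = (-0.71)^2 = 0.5041
Step 2: da*^2 = 2.43^2 = 5.9049
Step 3: db*^2 = (-1.02)^2 = 1.0404
Step 4: Sum = 0.5041 + 5.9049 + 1.0404 = 7.4494
Step 5: Delta E = sqrt(7.4494) = 2.73

2.73 Delta E


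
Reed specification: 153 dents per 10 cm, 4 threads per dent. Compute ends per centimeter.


Formula: EPC = (dents per 10 cm * ends per dent) / 10
Step 1: Total ends per 10 cm = 153 * 4 = 612
Step 2: EPC = 612 / 10 = 61.2 ends/cm

61.2 ends/cm


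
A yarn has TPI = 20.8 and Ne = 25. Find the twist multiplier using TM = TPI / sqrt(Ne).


Formula: TM = TPI / sqrt(Ne)
Step 1: sqrt(Ne) = sqrt(25) = 5
Step 2: TM = 20.8 / 5 = 4.16

4.16 TM


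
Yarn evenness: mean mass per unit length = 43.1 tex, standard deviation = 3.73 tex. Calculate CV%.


Formula: CV% = (standard deviation / mean) * 100
Step 1: Ratio = 3.73 / 43.1 = 0.086543
Step 2: CV% = 0.086543 * 100 = 8.6543% ≈ 8.7%

8.7%


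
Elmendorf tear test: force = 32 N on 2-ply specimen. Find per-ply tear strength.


Formula: Per-ply strength = Total force / Number of plies
Per-ply = 32 N / 2
Per-ply = 16 N

16 N


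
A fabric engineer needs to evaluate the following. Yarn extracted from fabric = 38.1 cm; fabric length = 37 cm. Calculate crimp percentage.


Formula: Crimp% = ((L_yarn - L_fabric) / L_fabric) * 100
Step 1: Extension = 38.1 - 37 = 1.1 cm
Step 2: Crimp% = (1.1 / 37) * 100
Step 3: Crimp% = 0.02973 * 100 = 2.973% ≈ 3.0%

3.0%


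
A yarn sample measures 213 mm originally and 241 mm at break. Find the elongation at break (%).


Formula: Elongation (%) = ((L_break - L0) / L0) * 100
Step 1: Extension = 241 - 213 = 28 mm
Step 2: Elongation = (28 / 213) * 100
Step 3: Elongation = 0.131455 * 100 = 13.1455% ≈ 13.1%

13.1%


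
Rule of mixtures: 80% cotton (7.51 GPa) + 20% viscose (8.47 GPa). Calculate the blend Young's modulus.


Formula: Blend property = (fraction_A * property_A) + (fraction_B * property_B)
Step 1: Contribution A = 80/100 * 7.51 GPa = 6.008 GPa
Step 2: Contribution B = 20/100 * 8.47 GPa = 1.694 GPa
Step 3: Blend Young's modulus = 6.008 + 1.694 = 7.702 GPa

7.702 GPa


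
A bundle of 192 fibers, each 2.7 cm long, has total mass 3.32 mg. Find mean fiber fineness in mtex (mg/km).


Formula: fineness (mtex) = mass (mg) / total length (km) = (mass_mg / total_length_m) * 1000
Step 1: Convert fiber length: 2.7 cm = 0.027 m
Step 2: Total fiber length = 192 * 0.027 = 5.184 m
Step 3: Linear density = 3.32 mg / 5.184 m = 0.6404 mg/m
Step 4: fineness = 0.6404 * 1000 = 640.4 mtex

640.4 mtex


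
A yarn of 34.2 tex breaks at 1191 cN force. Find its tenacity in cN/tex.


Formula: Tenacity = Breaking force / Linear density
Tenacity = 1191 cN / 34.2 tex
Tenacity = 34.82 cN/tex

34.82 cN/tex


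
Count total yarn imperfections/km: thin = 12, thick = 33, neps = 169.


Formula: Total = thin places + thick places + neps
Total = 12 + 33 + 169
Total = 214 imperfections/km

214 imperfections/km


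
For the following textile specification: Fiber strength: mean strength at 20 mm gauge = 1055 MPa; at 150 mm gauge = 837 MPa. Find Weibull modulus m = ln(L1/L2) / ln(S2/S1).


Formula: m = ln(L1/L2) / ln(S2/S1)
Step 1: ln(L1/L2) = ln(20/150) = -2.01490
Step 2: S2/S1 = 837/1055 = 0.79336
Step 3: ln(S2/S1) = ln(0.79336) = -0.23148
Step 4: m = -2.01490 / -0.23148 = 8.70

8.70 (Weibull m)


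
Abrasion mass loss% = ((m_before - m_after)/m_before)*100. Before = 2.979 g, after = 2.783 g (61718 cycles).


Formula: Mass loss% = ((m_before - m_after) / m_before) * 100
Step 1: Mass loss = 2.979 - 2.783 = 0.196 g
Step 2: Ratio = 0.196 / 2.979 = 0.0657939
Step 3: Mass loss% = 0.0657939 * 100 = 6.57939% ≈ 6.58%

6.58%


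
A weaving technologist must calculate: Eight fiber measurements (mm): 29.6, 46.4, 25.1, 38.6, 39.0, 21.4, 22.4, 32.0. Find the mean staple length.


Formula: Mean = sum of lengths / count
Sum = 29.6 + 46.4 + 25.1 + 38.6 + 39.0 + 21.4 + 22.4 + 32.0
Sum = 254.5 mm
Mean = 254.5 / 8 = 31.81 mm

31.81 mm


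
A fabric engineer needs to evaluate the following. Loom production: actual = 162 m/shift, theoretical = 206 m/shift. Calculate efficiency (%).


Formula: Efficiency% = (Actual output / Theoretical output) * 100
Efficiency% = (162 / 206) * 100
Efficiency% = 0.786408 * 100 = 78.6408% ≈ 78.6%

78.6%


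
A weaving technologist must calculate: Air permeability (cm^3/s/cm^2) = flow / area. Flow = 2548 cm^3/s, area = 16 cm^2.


Formula: Air Permeability = Airflow / Test Area
AP = 2548 cm^3/s / 16 cm^2
AP = 159.3 cm^3/s/cm^2

159.3 cm^3/s/cm^2


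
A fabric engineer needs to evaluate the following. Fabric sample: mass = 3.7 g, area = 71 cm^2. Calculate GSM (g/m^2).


Formula: GSM = mass_g / area_m2
Step 1: Convert area: 71 cm^2 = 71 / 10000 = 0.0071 m^2
Step 2: GSM = 3.7 g / 0.0071 m^2 = 521.1 g/m^2

521.1 g/m^2


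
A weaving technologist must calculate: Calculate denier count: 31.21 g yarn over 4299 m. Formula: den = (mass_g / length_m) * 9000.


Formula: den = (mass_g / length_m) * 9000
Substituting: den = (31.21 / 4299) * 9000
Intermediate: 31.21 / 4299 = 0.00725983 g/m
den = 0.00725983 * 9000 = 65.3 denier

65.3 denier


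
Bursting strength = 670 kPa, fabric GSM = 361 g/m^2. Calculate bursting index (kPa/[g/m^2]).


Formula: Bursting Index = Bursting Strength / Fabric GSM
BI = 670 kPa / 361 g/m^2
BI = 1.856 kPa/(g/m^2)

1.856 kPa/(g/m^2)


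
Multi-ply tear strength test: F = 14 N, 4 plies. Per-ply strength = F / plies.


Formula: Per-ply strength = Total force / Number of plies
Per-ply = 14 N / 4
Per-ply = 3.5 N

3.5 N


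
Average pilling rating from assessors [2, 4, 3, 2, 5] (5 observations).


Formula: Mean = sum / count
Sum = 2 + 4 + 3 + 2 + 5 = 16
Mean = 16 / 5 = 3.2

3.2


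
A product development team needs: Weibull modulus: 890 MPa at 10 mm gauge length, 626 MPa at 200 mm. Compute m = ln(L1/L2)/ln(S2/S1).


Formula: m = ln(L1/L2) / ln(S2/S1)
Step 1: ln(L1/L2) = ln(10/200) = -2.99573
Step 2: S2/S1 = 626/890 = 0.70337
Step 3: ln(S2/S1) = ln(0.70337) = -0.35187
Step 4: m = -2.99573 / -0.35187 = 8.51

8.51 (Weibull m)


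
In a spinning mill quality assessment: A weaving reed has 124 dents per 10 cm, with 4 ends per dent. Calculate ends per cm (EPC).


Formula: EPC = (dents per 10 cm * ends per dent) / 10
Step 1: Total ends per 10 cm = 124 * 4 = 496
Step 2: EPC = 496 / 10 = 49.6 ends/cm

49.6 ends/cm


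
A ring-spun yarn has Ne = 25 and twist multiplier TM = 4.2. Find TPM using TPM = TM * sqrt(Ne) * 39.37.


Formula: TPM = TM * sqrt(Ne) * 39.37
Step 1: sqrt(Ne) = sqrt(25) = 5
Step 2: TM * sqrt(Ne) = 4.2 * 5 = 21
Step 3: TPM = 21 * 39.37 = 827 twists/m

827 twists/m


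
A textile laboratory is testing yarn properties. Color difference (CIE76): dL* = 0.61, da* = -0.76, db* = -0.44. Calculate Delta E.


Formula: Delta E = sqrt(dL*^2 + da*^2 + db*^2)
Step 1: dL*^2 = 0.61^2 = 0.3721
Step 2: da*^2 = (-0.76)^2 = 0.5776
Step 3: db*^2 = (-0.44)^2 = 0.1936
Step 4: Sum = 0.3721 + 0.5776 + 0.1936 = 1.1433
Step 5: Delta E = sqrt(1.1433) = 1.07

1.07 Delta E


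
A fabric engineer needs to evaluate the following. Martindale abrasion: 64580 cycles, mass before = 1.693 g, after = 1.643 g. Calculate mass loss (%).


Formula: Mass loss% = ((m_before - m_after) / m_before) * 100
Step 1: Mass loss = 1.693 - 1.643 = 0.05 g
Step 2: Ratio = 0.05 / 1.693 = 0.0295334
Step 3: Mass loss% = 0.0295334 * 100 = 2.95334% ≈ 2.95%

2.95%


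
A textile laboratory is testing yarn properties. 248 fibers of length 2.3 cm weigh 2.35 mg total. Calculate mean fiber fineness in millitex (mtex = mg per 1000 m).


Formula: fineness (mtex) = mass (mg) / total length (km) = (mass_mg / total_length_m) * 1000
Step 1: Convert fiber length: 2.3 cm = 0.023 m
Step 2: Total fiber length = 248 * 0.023 = 5.704 m
Step 3: Linear density = 2.35 mg / 5.704 m = 0.4120 mg/m
Step 4: fineness = 0.4120 * 1000 = 412.0 mtex

412.0 mtex


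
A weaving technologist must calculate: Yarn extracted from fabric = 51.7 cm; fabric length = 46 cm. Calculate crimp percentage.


Formula: Crimp% = ((L_yarn - L_fabric) / L_fabric) * 100
Step 1: Extension = 51.7 - 46 = 5.7 cm
Step 2: Crimp% = (5.7 / 46) * 100
Step 3: Crimp% = 0.123913 * 100 = 12.3913% ≈ 12.4%

12.4%


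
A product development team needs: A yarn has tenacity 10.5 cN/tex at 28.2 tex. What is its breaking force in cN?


Formula: Breaking force = Tenacity * Linear density
F = 10.5 cN/tex * 28.2 tex
F = 296.10 cN

296.10 cN


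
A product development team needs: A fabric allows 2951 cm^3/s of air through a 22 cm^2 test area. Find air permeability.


Formula: Air Permeability = Airflow / Test Area
AP = 2951 cm^3/s / 22 cm^2
AP = 134.1 cm^3/s/cm^2

134.1 cm^3/s/cm^2


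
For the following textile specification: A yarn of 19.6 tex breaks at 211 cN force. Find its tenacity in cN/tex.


Formula: Tenacity = Breaking force / Linear density
Tenacity = 211 cN / 19.6 tex
Tenacity = 10.77 cN/tex

10.77 cN/tex


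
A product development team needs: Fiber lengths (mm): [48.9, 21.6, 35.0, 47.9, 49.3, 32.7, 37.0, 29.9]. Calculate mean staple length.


Formula: Mean = sum of lengths / count
Sum = 48.9 + 21.6 + 35.0 + 47.9 + 49.3 + 32.7 + 37.0 + 29.9
Sum = 302.3 mm
Mean = 302.3 / 8 = 37.79 mm

37.79 mm


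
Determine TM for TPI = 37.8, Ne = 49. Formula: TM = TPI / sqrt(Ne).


Formula: TM = TPI / sqrt(Ne)
Step 1: sqrt(Ne) = sqrt(49) = 7
Step 2: TM = 37.8 / 7 = 5.40

5.40 TM


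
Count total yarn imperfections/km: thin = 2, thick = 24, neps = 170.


Formula: Total = thin places + thick places + neps
Total = 2 + 24 + 170
Total = 196 imperfections/km

196 imperfections/km


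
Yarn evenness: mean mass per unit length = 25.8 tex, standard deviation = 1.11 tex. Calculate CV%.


Formula: CV% = (standard deviation / mean) * 100
Step 1: Ratio = 1.11 / 25.8 = 0.043023
Step 2: CV% = 0.043023 * 100 = 4.3023% ≈ 4.3%

4.3%


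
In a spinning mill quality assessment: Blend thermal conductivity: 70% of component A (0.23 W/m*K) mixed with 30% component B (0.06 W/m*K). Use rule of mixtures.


Formula: Blend property = (fraction_A * property_A) + (fraction_B * property_B)
Step 1: Contribution A = 70/100 * 0.23 W/m*K = 0.161 W/m*K
Step 2: Contribution B = 30/100 * 0.06 W/m*K = 0.018 W/m*K
Step 3: Blend thermal conductivity = 0.161 + 0.018 = 0.179 W/m*K

0.179 W/m*K


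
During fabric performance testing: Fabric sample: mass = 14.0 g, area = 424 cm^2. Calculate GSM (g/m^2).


Formula: GSM = mass_g / area_m2
Step 1: Convert area: 424 cm^2 = 424 / 10000 = 0.0424 m^2
Step 2: GSM = 14.0 g / 0.0424 m^2 = 330.2 g/m^2

330.2 g/m^2
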